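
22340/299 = 22340/299= 74.72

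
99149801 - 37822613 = 61327188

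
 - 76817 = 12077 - 88894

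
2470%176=6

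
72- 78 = - 6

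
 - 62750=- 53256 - 9494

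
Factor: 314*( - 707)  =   - 2^1*7^1*101^1*157^1 =-221998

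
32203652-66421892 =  - 34218240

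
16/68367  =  16/68367 = 0.00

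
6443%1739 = 1226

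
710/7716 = 355/3858 = 0.09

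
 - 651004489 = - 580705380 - 70299109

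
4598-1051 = 3547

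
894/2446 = 447/1223 = 0.37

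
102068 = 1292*79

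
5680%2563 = 554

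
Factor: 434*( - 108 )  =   - 2^3 * 3^3*7^1*31^1 = - 46872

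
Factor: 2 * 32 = 2^6= 64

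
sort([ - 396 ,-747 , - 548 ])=[ - 747,-548,  -  396]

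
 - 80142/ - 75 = 26714/25 =1068.56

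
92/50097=92/50097 =0.00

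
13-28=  - 15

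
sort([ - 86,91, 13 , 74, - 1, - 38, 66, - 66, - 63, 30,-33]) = [ - 86, - 66, - 63, - 38, - 33, - 1, 13,30,66,74 , 91]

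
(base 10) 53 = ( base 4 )311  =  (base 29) 1O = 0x35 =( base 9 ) 58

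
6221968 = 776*8018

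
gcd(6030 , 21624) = 6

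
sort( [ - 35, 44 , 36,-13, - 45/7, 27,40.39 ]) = [ - 35, - 13, - 45/7, 27, 36,40.39, 44 ]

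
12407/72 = 172  +  23/72 = 172.32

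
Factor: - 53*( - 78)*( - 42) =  - 2^2*3^2*7^1*13^1 * 53^1=- 173628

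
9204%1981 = 1280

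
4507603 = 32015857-27508254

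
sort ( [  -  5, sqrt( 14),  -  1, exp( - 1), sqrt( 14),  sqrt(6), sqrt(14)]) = [ - 5,-1,exp( - 1 ),sqrt(6), sqrt( 14),sqrt(14 ), sqrt(14)]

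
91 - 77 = 14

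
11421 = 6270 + 5151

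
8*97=776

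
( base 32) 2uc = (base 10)3020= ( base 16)bcc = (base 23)5g7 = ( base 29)3h4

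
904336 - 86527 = 817809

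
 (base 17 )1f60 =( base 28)bpq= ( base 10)9350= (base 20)137a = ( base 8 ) 22206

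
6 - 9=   -3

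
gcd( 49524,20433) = 3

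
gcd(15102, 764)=2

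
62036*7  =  434252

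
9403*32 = 300896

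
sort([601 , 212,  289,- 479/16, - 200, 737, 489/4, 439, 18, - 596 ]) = [ - 596, - 200, - 479/16,18,489/4,212,289, 439,601,737] 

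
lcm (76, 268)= 5092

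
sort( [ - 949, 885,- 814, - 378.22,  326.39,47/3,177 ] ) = [ - 949, - 814, - 378.22, 47/3,177,326.39, 885]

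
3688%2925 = 763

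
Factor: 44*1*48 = 2112 = 2^6 * 3^1 * 11^1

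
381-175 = 206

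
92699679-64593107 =28106572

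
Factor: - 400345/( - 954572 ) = 2^ (-2 )*5^1*11^1*29^1*167^ (- 1)*251^1*1429^( - 1)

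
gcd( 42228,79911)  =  9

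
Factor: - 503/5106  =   - 2^ (-1) * 3^ ( - 1 )*23^( - 1)*37^( - 1)*503^1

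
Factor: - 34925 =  - 5^2*11^1 *127^1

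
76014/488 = 38007/244 =155.77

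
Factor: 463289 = 23^1*20143^1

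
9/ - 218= - 1+ 209/218= - 0.04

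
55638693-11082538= 44556155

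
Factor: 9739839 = 3^1*3246613^1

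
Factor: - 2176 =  - 2^7*17^1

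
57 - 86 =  - 29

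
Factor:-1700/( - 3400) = 2^( - 1 ) =1/2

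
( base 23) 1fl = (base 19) 292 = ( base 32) RV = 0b1101111111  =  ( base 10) 895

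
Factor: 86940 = 2^2*3^3* 5^1 * 7^1 * 23^1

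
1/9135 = 1/9135 = 0.00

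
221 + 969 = 1190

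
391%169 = 53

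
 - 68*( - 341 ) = 23188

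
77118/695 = 77118/695 = 110.96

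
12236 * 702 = 8589672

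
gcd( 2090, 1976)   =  38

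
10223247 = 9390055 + 833192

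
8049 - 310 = 7739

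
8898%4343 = 212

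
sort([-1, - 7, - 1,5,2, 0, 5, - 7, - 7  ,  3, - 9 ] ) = [ - 9,-7, -7, - 7, - 1, - 1,0,2,3,5 , 5]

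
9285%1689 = 840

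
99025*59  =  5842475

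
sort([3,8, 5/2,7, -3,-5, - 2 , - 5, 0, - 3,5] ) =[ - 5, - 5,-3, - 3,- 2,  0,5/2,3, 5,7,8]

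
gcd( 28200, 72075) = 75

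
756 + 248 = 1004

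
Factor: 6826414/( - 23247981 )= - 2^1*3^ ( - 2) * 7^1*487601^1*2583109^ ( - 1)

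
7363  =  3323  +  4040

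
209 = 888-679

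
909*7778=7070202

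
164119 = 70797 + 93322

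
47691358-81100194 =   -  33408836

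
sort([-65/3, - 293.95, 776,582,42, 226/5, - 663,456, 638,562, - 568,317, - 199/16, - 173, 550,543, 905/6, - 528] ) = [ - 663, - 568, - 528, - 293.95  , - 173, - 65/3, - 199/16 , 42,  226/5, 905/6, 317, 456,543,550,562,582,638, 776 ] 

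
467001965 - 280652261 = 186349704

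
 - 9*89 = -801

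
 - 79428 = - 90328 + 10900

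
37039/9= 37039/9= 4115.44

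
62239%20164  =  1747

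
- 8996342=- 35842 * 251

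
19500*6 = 117000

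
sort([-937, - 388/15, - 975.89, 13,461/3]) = [ - 975.89 , - 937, -388/15,13,461/3 ]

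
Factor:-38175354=-2^1*3^3*7^1 * 23^1*4391^1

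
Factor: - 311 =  - 311^1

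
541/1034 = 541/1034 = 0.52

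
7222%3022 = 1178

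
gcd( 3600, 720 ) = 720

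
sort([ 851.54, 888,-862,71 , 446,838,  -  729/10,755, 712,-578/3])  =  [ - 862, - 578/3,-729/10, 71,  446 , 712,755,  838, 851.54, 888 ] 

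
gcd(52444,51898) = 14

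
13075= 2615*5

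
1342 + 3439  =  4781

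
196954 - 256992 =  - 60038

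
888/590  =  444/295 = 1.51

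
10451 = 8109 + 2342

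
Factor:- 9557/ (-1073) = 19^1*  29^( - 1)*37^( - 1)*503^1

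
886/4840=443/2420 = 0.18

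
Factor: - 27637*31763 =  - 877834031 =- 23^1*29^1 * 953^1 * 1381^1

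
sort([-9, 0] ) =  [-9,  0]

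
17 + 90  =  107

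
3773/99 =343/9 = 38.11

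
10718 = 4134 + 6584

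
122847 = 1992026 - 1869179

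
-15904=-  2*7952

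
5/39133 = 5/39133 = 0.00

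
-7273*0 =0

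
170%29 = 25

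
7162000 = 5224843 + 1937157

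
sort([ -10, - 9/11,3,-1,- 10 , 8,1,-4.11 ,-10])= [ -10, - 10,-10,-4.11,-1, - 9/11, 1, 3,  8]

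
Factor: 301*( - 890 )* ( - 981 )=2^1*3^2*5^1*7^1*43^1*89^1*109^1 = 262800090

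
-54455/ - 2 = 27227+ 1/2 = 27227.50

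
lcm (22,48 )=528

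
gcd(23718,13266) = 402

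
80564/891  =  90 + 34/81=90.42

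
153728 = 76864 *2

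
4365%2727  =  1638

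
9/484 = 9/484 = 0.02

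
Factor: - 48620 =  - 2^2 * 5^1*11^1 * 13^1*17^1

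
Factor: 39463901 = 39463901^1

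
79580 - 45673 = 33907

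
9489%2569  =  1782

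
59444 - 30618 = 28826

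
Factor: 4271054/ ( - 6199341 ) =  - 2^1*3^( - 1)*23^1 * 92849^1*2066447^ (-1)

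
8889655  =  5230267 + 3659388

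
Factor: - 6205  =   - 5^1*17^1 * 73^1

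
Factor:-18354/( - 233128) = 2^( - 2)*3^1*19^1*181^ ( - 1)  =  57/724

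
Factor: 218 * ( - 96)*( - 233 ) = 4876224 = 2^6*3^1*109^1*233^1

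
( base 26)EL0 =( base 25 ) g0a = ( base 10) 10010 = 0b10011100011010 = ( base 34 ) 8me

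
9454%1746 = 724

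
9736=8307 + 1429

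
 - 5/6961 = - 5/6961 = - 0.00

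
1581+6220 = 7801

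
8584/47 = 8584/47 =182.64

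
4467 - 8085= - 3618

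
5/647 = 5/647 =0.01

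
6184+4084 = 10268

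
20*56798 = 1135960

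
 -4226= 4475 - 8701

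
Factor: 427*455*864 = 2^5 *3^3 * 5^1 * 7^2*13^1 * 61^1 = 167862240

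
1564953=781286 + 783667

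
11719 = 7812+3907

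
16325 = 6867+9458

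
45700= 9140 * 5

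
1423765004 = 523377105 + 900387899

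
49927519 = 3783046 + 46144473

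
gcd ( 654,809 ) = 1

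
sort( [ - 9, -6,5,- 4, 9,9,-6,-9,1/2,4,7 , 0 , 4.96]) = [  -  9, - 9, - 6, - 6,-4,0, 1/2,4, 4.96,5,  7 , 9, 9]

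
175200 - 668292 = - 493092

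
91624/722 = 45812/361 = 126.90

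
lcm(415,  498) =2490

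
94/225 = 94/225 = 0.42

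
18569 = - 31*( - 599)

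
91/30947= 13/4421  =  0.00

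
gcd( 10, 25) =5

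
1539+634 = 2173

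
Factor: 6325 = 5^2 * 11^1*23^1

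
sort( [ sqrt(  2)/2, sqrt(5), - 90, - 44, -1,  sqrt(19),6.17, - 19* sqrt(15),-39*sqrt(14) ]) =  [ - 39*sqrt(14), - 90, - 19 * sqrt( 15), - 44, - 1, sqrt(2 ) /2,sqrt(5 ), sqrt(19 ), 6.17] 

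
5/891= 5/891 = 0.01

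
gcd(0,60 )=60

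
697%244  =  209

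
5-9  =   - 4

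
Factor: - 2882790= - 2^1*3^4*5^1*3559^1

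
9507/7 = 1358 +1/7= 1358.14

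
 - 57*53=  - 3021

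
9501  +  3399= 12900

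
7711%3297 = 1117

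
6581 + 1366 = 7947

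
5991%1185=66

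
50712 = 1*50712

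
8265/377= 21 + 12/13 = 21.92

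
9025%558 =97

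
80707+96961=177668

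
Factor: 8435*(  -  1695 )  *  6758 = - 2^1 * 3^1*5^2*7^1* 31^1  *109^1*113^1*241^1 = - 96621322350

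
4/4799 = 4/4799  =  0.00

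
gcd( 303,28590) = 3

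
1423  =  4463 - 3040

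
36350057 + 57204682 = 93554739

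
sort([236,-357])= [ - 357,  236 ] 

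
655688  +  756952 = 1412640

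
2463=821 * 3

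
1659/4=414  +  3/4=414.75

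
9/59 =9/59 = 0.15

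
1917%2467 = 1917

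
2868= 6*478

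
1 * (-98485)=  - 98485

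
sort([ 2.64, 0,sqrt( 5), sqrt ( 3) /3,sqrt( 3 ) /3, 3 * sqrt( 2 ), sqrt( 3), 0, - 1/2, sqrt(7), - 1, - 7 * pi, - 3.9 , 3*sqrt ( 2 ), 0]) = [ -7*pi,  -  3.9,- 1,-1/2, 0,0 , 0, sqrt(3) /3,sqrt(3 )/3,sqrt( 3),sqrt( 5 ),2.64,sqrt ( 7 )  ,  3*sqrt(2 ),3*sqrt( 2)]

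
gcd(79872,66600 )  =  24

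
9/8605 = 9/8605 = 0.00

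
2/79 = 2/79 = 0.03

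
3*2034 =6102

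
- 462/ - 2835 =22/135 = 0.16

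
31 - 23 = 8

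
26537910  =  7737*3430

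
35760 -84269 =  - 48509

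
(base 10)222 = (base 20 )b2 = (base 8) 336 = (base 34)6I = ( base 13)141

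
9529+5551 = 15080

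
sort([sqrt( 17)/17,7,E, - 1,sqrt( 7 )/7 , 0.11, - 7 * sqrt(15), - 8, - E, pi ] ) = [ - 7*sqrt (15), - 8,  -  E, - 1,0.11, sqrt(17)/17, sqrt (7 ) /7,E,pi,7]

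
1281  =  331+950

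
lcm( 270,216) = 1080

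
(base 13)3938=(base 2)1111111011111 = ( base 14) 2D8B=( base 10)8159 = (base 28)ABB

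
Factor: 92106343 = 7^1*13158049^1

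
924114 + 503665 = 1427779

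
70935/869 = 81 + 546/869 = 81.63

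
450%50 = 0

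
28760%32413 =28760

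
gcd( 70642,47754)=2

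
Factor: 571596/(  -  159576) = -437/122  =  - 2^ ( - 1 )*19^1*23^1*61^(  -  1 )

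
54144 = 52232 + 1912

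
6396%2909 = 578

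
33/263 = 33/263 = 0.13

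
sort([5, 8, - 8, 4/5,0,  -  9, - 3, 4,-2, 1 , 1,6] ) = [ - 9, - 8, - 3, - 2  ,  0 , 4/5,1,  1,  4,5,  6 , 8]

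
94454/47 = 94454/47 =2009.66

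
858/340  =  2 + 89/170 = 2.52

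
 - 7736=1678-9414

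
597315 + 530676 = 1127991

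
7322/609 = 12 + 2/87 = 12.02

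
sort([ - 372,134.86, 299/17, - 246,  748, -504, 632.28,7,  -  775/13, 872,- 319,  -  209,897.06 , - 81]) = [ - 504, - 372,  -  319,-246, -209, - 81,-775/13, 7 , 299/17 , 134.86,632.28,  748,872, 897.06 ]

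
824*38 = 31312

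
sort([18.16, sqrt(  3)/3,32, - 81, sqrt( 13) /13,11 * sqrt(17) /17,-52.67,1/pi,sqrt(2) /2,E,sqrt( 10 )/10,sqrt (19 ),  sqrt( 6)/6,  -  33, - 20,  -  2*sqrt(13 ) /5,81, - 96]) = [ - 96, - 81, - 52.67,- 33, - 20, - 2*sqrt( 13) /5,sqrt ( 13 )/13,sqrt (10) /10,  1/pi,  sqrt(6 ) /6, sqrt( 3) /3,sqrt(2)/2,11*sqrt( 17) /17,E , sqrt(19 ),18.16,32,81]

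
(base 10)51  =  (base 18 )2F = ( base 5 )201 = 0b110011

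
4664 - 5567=- 903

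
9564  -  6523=3041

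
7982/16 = 498 + 7/8= 498.88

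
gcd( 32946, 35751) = 51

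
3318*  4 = 13272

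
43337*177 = 7670649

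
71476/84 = 850 + 19/21=850.90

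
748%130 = 98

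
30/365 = 6/73 = 0.08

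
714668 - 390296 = 324372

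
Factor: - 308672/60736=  - 371/73 = - 7^1*53^1*73^( - 1)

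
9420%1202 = 1006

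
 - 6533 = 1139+-7672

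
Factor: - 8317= -8317^1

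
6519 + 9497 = 16016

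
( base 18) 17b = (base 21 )10k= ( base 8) 715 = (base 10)461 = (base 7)1226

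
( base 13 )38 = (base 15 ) 32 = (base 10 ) 47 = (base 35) 1C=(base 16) 2f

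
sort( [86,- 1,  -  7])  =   [-7, - 1, 86 ]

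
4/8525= 4/8525  =  0.00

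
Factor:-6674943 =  - 3^1*11^1*83^1*2437^1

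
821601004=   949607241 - 128006237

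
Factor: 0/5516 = 0 = 0^1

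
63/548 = 63/548   =  0.11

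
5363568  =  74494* 72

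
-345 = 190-535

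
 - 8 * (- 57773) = 462184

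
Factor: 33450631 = 61^1*548371^1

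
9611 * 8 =76888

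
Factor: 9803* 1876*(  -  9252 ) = -2^4*3^2 *7^1*67^1*257^1*9803^1 = - 170148239856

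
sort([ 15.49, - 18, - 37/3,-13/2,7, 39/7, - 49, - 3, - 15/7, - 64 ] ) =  [ - 64,- 49 , - 18,  -  37/3, -13/2, - 3,  -  15/7, 39/7,7,15.49]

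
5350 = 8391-3041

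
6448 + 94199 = 100647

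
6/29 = 6/29=0.21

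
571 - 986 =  - 415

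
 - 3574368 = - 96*37233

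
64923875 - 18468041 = 46455834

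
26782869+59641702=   86424571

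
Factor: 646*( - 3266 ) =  - 2109836 = - 2^2 * 17^1*19^1*23^1*71^1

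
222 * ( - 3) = -666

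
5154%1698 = 60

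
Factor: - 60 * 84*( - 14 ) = 70560 = 2^5*3^2 * 5^1*7^2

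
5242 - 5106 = 136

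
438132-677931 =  - 239799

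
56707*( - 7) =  - 396949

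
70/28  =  5/2 = 2.50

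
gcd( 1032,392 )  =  8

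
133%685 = 133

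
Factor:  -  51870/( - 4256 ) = 195/16 = 2^(-4 )* 3^1*5^1*13^1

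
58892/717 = 82 + 98/717=82.14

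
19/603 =19/603 =0.03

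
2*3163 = 6326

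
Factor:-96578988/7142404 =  - 3^1*11^1*19^( - 1 )*59^1*12401^1*93979^(  -  1 ) = -  24144747/1785601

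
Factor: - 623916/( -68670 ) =2^1 *3^1*5^( - 1 )*7^( -1)*53^1=318/35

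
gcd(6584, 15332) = 4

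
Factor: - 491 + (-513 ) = -2^2*251^1=- 1004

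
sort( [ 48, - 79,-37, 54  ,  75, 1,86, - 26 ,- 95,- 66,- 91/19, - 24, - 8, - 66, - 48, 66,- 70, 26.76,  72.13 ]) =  [ - 95, - 79, - 70, - 66,  -  66,  -  48,-37,-26,  -  24, - 8, - 91/19, 1,  26.76, 48, 54,66, 72.13, 75,86 ]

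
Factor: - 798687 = -3^3*29581^1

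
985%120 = 25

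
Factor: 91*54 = 2^1*3^3*7^1*13^1 =4914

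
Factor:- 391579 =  - 391579^1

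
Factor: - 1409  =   - 1409^1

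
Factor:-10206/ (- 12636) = 2^(  -  1)*3^1*7^1 * 13^( - 1) =21/26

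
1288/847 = 184/121 = 1.52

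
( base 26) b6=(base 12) 204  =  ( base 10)292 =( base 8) 444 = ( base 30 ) 9M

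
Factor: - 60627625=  - 5^3*485021^1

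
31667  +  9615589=9647256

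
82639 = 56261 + 26378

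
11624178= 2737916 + 8886262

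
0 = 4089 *0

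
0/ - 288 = 0/1 = - 0.00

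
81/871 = 81/871 = 0.09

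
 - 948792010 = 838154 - 949630164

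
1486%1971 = 1486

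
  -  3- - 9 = 6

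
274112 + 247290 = 521402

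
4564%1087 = 216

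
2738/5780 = 1369/2890 = 0.47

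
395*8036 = 3174220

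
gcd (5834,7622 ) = 2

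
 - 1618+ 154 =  - 1464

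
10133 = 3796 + 6337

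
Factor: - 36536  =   - 2^3*4567^1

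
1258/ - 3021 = -1258/3021  =  -  0.42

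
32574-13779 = 18795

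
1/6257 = 1/6257 = 0.00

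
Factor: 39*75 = 2925 = 3^2*5^2 * 13^1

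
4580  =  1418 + 3162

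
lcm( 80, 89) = 7120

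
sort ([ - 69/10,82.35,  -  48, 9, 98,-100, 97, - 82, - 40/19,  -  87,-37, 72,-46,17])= [ - 100, - 87, - 82, - 48,  -  46, -37, - 69/10,- 40/19,9, 17, 72, 82.35, 97, 98]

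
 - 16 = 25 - 41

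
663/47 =663/47  =  14.11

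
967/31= 967/31 = 31.19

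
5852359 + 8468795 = 14321154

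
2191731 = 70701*31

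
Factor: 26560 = 2^6*5^1* 83^1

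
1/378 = 1/378 = 0.00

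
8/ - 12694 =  - 4/6347 = -0.00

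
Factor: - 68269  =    -  233^1*293^1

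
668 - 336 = 332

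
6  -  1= 5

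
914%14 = 4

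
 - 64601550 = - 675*95706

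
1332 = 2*666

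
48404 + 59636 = 108040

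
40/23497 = 40/23497  =  0.00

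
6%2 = 0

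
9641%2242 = 673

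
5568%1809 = 141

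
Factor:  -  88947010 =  - 2^1*5^1*8894701^1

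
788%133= 123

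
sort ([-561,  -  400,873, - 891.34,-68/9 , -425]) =[- 891.34,-561, - 425,  -  400, - 68/9, 873 ] 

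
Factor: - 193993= - 193993^1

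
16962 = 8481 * 2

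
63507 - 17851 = 45656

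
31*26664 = 826584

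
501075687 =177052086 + 324023601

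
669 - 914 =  - 245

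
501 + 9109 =9610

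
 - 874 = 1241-2115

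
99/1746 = 11/194 = 0.06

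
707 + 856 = 1563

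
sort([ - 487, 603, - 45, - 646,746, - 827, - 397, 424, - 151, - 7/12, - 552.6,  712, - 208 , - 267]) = [ - 827,-646, - 552.6, - 487, - 397,-267, - 208, - 151 , - 45, - 7/12, 424, 603,  712,746 ]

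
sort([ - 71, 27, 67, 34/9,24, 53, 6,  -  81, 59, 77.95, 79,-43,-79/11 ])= [ - 81,  -  71, - 43, - 79/11, 34/9, 6,24,27, 53,59, 67, 77.95, 79]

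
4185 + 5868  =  10053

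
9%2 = 1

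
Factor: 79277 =11^1*7207^1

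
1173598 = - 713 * (-1646)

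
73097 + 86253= 159350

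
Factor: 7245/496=2^( - 4) * 3^2*5^1*7^1*23^1*31^(- 1)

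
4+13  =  17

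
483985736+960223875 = 1444209611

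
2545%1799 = 746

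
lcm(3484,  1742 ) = 3484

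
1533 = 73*21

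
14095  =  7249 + 6846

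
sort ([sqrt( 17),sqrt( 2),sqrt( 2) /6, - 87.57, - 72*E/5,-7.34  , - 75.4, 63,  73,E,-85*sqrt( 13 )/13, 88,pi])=[-87.57, - 75.4, - 72*E/5, - 85*sqrt ( 13) /13, - 7.34,sqrt( 2 ) /6,sqrt(2),E,  pi, sqrt ( 17 ),63,73,88]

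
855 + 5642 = 6497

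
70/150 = 7/15=0.47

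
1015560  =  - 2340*( -434 ) 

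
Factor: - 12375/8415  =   - 5^2*17^( - 1) = -  25/17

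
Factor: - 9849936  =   - 2^4*3^1*17^1*12071^1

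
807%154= 37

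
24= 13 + 11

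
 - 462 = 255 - 717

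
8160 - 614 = 7546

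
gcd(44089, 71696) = 1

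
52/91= 4/7 = 0.57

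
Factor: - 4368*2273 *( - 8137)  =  80787911568 = 2^4* 3^1*7^1*13^1* 79^1 *103^1*2273^1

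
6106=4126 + 1980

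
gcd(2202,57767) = 1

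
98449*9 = 886041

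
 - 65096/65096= - 1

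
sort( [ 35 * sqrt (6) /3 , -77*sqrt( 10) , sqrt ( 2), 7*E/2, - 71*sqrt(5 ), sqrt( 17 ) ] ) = [ - 77*sqrt(10 ), - 71*sqrt( 5), sqrt(2 ) , sqrt( 17 ), 7*E/2 , 35*sqrt( 6)/3] 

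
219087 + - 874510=-655423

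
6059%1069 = 714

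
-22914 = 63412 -86326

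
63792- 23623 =40169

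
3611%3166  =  445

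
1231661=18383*67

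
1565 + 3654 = 5219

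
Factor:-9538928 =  - 2^4  *7^2*23^3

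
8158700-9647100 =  - 1488400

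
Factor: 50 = 2^1*5^2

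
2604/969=2+222/323 =2.69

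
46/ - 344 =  - 1 + 149/172=-0.13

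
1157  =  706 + 451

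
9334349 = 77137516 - 67803167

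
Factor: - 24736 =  - 2^5*773^1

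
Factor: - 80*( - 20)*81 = 129600=2^6*3^4*5^2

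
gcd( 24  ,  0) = 24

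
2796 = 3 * 932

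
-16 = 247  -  263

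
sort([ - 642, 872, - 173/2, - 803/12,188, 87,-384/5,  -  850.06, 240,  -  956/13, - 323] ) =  [ - 850.06,  -  642, - 323,  -  173/2,  -  384/5,-956/13,  -  803/12, 87, 188 , 240,872]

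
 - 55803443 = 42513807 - 98317250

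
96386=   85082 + 11304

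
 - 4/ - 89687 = 4/89687 = 0.00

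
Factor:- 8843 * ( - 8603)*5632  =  2^9*7^1*11^1 * 37^1* 239^1*1229^1 = 428461884928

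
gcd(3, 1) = 1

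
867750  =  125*6942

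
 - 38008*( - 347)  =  13188776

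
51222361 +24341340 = 75563701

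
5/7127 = 5/7127 = 0.00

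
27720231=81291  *341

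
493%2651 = 493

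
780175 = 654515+125660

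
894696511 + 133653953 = 1028350464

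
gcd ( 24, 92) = 4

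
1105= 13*85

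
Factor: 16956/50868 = 3^(  -  1 ) = 1/3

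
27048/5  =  5409 + 3/5 =5409.60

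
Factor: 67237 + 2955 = 2^4  *41^1*107^1 = 70192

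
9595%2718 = 1441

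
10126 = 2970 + 7156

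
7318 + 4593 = 11911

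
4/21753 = 4/21753 = 0.00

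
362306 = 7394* 49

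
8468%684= 260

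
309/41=309/41 = 7.54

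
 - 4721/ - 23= 4721/23= 205.26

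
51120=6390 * 8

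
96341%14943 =6683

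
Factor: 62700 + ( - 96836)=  - 34136= - 2^3*17^1*251^1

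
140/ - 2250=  - 1 + 211/225 =- 0.06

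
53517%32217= 21300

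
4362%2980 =1382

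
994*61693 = 61322842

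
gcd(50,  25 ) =25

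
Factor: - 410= - 2^1*5^1 *41^1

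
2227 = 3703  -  1476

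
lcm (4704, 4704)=4704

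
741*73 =54093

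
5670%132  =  126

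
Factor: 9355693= 9355693^1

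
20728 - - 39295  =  60023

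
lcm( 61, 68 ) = 4148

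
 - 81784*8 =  - 654272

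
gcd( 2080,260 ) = 260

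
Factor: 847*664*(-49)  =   -27557992 = -2^3 * 7^3*11^2*83^1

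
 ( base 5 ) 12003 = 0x36e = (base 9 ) 1175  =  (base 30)t8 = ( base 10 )878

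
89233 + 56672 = 145905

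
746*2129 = 1588234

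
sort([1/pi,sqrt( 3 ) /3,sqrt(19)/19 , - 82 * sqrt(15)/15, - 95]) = [ - 95 ,- 82*sqrt( 15)/15, sqrt( 19 )/19, 1/pi, sqrt( 3)/3 ] 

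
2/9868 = 1/4934 = 0.00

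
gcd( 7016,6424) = 8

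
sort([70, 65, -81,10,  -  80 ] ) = [-81,-80,10, 65, 70]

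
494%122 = 6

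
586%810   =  586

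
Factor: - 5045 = - 5^1*1009^1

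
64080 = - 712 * (-90)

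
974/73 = 13 + 25/73 =13.34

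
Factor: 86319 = 3^3*23^1 * 139^1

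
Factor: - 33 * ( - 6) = 198 =2^1*3^2*11^1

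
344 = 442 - 98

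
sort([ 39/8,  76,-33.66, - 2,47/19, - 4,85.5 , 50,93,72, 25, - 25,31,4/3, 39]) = [ - 33.66, - 25, - 4,-2,4/3,  47/19,  39/8,25,31,39,50,  72,76,85.5,93 ]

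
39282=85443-46161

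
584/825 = 584/825 = 0.71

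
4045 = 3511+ 534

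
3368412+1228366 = 4596778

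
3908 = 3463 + 445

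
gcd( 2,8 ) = 2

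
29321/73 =29321/73 =401.66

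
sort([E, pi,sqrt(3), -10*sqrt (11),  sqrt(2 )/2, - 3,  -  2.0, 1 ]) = [ - 10*sqrt( 11 ), - 3,-2.0, sqrt ( 2)/2, 1, sqrt(3 ),E, pi]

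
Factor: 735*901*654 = 2^1*3^2*5^1*7^2*17^1*53^1*109^1= 433101690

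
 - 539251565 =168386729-707638294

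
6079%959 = 325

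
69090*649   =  44839410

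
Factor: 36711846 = 2^1*3^3*67^1 * 73^1* 139^1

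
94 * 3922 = 368668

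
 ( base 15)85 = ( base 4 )1331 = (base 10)125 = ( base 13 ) 98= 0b1111101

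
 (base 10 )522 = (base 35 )ew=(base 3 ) 201100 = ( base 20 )162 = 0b1000001010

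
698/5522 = 349/2761 = 0.13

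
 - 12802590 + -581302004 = - 594104594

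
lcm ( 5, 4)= 20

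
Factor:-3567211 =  - 3567211^1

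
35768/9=35768/9 = 3974.22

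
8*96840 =774720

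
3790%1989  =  1801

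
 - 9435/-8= 1179 + 3/8 = 1179.38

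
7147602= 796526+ 6351076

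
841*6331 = 5324371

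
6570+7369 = 13939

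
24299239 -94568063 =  - 70268824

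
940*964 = 906160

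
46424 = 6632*7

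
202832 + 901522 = 1104354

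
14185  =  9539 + 4646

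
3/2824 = 3/2824 = 0.00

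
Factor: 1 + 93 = 2^1*47^1 = 94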